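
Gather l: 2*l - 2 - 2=2*l - 4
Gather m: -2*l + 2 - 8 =-2*l - 6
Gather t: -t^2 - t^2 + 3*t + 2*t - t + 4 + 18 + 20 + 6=-2*t^2 + 4*t + 48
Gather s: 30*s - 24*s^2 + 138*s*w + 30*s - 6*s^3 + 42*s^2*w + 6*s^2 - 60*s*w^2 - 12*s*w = -6*s^3 + s^2*(42*w - 18) + s*(-60*w^2 + 126*w + 60)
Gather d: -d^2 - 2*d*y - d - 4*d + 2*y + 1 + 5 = -d^2 + d*(-2*y - 5) + 2*y + 6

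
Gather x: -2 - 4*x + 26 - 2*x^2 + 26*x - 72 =-2*x^2 + 22*x - 48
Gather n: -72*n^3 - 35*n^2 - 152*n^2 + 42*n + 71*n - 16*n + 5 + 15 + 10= -72*n^3 - 187*n^2 + 97*n + 30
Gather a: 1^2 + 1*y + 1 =y + 2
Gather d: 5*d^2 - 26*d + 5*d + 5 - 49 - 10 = 5*d^2 - 21*d - 54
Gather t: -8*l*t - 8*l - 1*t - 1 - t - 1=-8*l + t*(-8*l - 2) - 2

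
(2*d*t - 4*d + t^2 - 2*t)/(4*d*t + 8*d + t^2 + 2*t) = (2*d*t - 4*d + t^2 - 2*t)/(4*d*t + 8*d + t^2 + 2*t)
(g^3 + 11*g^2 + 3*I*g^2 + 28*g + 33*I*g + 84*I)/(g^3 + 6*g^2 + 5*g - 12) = (g^2 + g*(7 + 3*I) + 21*I)/(g^2 + 2*g - 3)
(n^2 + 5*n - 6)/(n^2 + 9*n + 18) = (n - 1)/(n + 3)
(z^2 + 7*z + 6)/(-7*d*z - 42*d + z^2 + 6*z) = (z + 1)/(-7*d + z)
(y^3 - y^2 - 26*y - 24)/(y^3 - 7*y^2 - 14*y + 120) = (y + 1)/(y - 5)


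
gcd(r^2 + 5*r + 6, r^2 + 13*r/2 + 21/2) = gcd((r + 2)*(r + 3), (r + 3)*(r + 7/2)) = r + 3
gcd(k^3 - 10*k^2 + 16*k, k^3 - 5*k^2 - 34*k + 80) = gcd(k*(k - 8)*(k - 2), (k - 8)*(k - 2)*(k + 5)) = k^2 - 10*k + 16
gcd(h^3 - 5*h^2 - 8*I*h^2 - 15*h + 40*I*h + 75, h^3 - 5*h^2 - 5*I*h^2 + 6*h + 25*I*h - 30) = h - 5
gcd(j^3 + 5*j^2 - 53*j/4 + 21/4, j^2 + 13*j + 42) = j + 7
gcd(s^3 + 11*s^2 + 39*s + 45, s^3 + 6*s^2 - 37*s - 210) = s + 5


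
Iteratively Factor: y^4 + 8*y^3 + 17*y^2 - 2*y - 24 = (y + 2)*(y^3 + 6*y^2 + 5*y - 12) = (y + 2)*(y + 4)*(y^2 + 2*y - 3) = (y + 2)*(y + 3)*(y + 4)*(y - 1)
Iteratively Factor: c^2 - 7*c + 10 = (c - 5)*(c - 2)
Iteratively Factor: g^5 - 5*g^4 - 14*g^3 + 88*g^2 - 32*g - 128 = (g + 1)*(g^4 - 6*g^3 - 8*g^2 + 96*g - 128) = (g - 4)*(g + 1)*(g^3 - 2*g^2 - 16*g + 32) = (g - 4)^2*(g + 1)*(g^2 + 2*g - 8) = (g - 4)^2*(g + 1)*(g + 4)*(g - 2)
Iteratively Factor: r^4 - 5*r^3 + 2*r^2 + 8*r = (r + 1)*(r^3 - 6*r^2 + 8*r) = r*(r + 1)*(r^2 - 6*r + 8) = r*(r - 2)*(r + 1)*(r - 4)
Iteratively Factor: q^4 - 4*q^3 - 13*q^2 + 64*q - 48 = (q - 1)*(q^3 - 3*q^2 - 16*q + 48) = (q - 4)*(q - 1)*(q^2 + q - 12) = (q - 4)*(q - 1)*(q + 4)*(q - 3)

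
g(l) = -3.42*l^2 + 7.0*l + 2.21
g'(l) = 7.0 - 6.84*l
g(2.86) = -5.74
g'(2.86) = -12.56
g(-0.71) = -4.48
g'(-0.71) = 11.86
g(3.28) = -11.62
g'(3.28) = -15.44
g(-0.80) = -5.58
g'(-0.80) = 12.47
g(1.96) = 2.79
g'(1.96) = -6.41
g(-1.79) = -21.28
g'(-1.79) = 19.24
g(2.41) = -0.78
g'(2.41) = -9.48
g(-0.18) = 0.84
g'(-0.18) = 8.23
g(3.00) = -7.57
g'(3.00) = -13.52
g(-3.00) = -49.57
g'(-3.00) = 27.52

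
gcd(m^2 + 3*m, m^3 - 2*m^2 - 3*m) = m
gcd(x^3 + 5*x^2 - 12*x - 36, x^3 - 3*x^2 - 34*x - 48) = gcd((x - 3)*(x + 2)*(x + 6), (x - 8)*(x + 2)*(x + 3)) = x + 2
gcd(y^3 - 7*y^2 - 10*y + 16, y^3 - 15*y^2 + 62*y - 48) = y^2 - 9*y + 8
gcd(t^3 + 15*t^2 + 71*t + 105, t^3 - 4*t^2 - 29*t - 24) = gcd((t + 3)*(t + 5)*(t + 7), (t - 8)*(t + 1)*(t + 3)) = t + 3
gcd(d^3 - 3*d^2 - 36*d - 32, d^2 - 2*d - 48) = d - 8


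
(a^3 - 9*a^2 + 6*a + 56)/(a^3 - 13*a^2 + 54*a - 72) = (a^2 - 5*a - 14)/(a^2 - 9*a + 18)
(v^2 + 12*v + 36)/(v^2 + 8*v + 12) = (v + 6)/(v + 2)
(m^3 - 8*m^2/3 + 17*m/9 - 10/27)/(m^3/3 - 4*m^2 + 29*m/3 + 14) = (27*m^3 - 72*m^2 + 51*m - 10)/(9*(m^3 - 12*m^2 + 29*m + 42))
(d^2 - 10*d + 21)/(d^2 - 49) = (d - 3)/(d + 7)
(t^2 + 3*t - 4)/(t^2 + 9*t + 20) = (t - 1)/(t + 5)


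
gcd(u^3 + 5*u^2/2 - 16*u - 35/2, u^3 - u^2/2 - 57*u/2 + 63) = u - 7/2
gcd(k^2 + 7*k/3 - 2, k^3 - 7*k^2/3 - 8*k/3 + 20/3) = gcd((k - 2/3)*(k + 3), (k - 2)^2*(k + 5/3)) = 1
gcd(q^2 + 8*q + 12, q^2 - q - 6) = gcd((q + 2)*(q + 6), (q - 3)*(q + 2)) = q + 2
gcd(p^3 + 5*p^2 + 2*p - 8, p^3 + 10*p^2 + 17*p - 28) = p^2 + 3*p - 4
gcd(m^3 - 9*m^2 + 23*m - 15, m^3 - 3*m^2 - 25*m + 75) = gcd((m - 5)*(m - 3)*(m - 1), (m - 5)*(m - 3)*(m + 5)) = m^2 - 8*m + 15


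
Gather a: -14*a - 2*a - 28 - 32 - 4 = -16*a - 64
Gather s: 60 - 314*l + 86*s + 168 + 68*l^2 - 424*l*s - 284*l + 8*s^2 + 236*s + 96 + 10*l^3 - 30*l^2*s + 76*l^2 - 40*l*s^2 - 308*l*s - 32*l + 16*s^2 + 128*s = 10*l^3 + 144*l^2 - 630*l + s^2*(24 - 40*l) + s*(-30*l^2 - 732*l + 450) + 324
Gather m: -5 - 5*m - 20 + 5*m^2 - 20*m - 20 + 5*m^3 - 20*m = 5*m^3 + 5*m^2 - 45*m - 45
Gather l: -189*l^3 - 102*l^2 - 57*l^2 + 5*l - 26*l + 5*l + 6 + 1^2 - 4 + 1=-189*l^3 - 159*l^2 - 16*l + 4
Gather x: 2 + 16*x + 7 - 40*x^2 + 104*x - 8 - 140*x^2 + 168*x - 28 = -180*x^2 + 288*x - 27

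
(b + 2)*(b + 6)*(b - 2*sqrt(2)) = b^3 - 2*sqrt(2)*b^2 + 8*b^2 - 16*sqrt(2)*b + 12*b - 24*sqrt(2)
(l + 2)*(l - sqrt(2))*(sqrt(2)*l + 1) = sqrt(2)*l^3 - l^2 + 2*sqrt(2)*l^2 - 2*l - sqrt(2)*l - 2*sqrt(2)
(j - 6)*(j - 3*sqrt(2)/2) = j^2 - 6*j - 3*sqrt(2)*j/2 + 9*sqrt(2)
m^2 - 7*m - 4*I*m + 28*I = (m - 7)*(m - 4*I)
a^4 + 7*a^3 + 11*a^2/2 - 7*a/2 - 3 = (a + 1)*(a + 6)*(a - sqrt(2)/2)*(a + sqrt(2)/2)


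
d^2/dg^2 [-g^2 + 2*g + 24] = -2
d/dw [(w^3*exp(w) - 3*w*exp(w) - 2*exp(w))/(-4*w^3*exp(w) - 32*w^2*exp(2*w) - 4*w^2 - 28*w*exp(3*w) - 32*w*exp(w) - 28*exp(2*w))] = (-(-w^3 + 3*w + 2)*(w^3*exp(w) + 16*w^2*exp(2*w) + 3*w^2*exp(w) + 21*w*exp(3*w) + 16*w*exp(2*w) + 8*w*exp(w) + 2*w + 7*exp(3*w) + 14*exp(2*w) + 8*exp(w)) + (-w^3 - 3*w^2 + 3*w + 5)*(w^3*exp(w) + 8*w^2*exp(2*w) + w^2 + 7*w*exp(3*w) + 8*w*exp(w) + 7*exp(2*w)))*exp(w)/(4*(w^3*exp(w) + 8*w^2*exp(2*w) + w^2 + 7*w*exp(3*w) + 8*w*exp(w) + 7*exp(2*w))^2)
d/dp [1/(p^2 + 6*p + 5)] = 2*(-p - 3)/(p^2 + 6*p + 5)^2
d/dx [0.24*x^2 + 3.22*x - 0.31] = 0.48*x + 3.22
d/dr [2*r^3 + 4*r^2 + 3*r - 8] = 6*r^2 + 8*r + 3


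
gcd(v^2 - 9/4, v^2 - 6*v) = 1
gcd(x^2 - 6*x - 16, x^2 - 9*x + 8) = x - 8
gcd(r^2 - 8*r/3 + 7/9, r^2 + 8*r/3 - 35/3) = r - 7/3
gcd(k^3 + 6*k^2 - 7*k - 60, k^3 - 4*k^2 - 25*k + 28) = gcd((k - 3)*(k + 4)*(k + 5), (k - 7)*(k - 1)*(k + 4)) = k + 4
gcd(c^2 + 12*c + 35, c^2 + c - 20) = c + 5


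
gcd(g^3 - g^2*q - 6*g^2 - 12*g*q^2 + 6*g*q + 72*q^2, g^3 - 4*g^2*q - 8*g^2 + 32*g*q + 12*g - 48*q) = -g^2 + 4*g*q + 6*g - 24*q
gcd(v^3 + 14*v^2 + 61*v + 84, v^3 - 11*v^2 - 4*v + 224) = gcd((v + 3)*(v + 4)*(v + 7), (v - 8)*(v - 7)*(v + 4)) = v + 4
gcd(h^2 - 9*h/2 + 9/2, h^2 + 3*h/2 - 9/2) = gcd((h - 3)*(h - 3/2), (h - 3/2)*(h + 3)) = h - 3/2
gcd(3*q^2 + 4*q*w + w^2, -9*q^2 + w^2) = 3*q + w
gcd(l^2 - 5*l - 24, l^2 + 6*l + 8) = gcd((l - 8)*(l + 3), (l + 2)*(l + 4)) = 1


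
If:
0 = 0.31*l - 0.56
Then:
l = 1.81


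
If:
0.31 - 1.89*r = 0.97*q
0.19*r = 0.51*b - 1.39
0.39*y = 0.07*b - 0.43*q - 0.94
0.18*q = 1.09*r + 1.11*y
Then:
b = 2.97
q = -0.97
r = 0.66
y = -0.81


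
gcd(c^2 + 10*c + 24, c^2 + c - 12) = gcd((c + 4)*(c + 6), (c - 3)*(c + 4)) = c + 4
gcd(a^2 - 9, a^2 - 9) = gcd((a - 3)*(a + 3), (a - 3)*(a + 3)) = a^2 - 9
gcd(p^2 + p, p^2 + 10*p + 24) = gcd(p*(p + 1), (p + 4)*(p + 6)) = 1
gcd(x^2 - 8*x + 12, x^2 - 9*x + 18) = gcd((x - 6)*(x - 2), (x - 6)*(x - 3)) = x - 6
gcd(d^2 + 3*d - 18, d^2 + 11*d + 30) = d + 6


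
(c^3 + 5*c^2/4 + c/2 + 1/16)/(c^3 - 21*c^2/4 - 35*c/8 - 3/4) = (c + 1/2)/(c - 6)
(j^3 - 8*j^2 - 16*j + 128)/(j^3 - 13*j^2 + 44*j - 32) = (j + 4)/(j - 1)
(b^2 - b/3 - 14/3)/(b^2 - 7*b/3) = (b + 2)/b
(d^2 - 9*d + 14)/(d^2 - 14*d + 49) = (d - 2)/(d - 7)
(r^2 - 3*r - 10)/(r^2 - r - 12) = (-r^2 + 3*r + 10)/(-r^2 + r + 12)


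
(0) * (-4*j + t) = 0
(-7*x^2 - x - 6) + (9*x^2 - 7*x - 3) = 2*x^2 - 8*x - 9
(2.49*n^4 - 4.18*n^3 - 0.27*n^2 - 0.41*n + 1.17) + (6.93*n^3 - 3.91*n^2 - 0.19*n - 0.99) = 2.49*n^4 + 2.75*n^3 - 4.18*n^2 - 0.6*n + 0.18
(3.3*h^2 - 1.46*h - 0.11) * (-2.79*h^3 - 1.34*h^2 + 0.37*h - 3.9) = -9.207*h^5 - 0.348599999999999*h^4 + 3.4843*h^3 - 13.2628*h^2 + 5.6533*h + 0.429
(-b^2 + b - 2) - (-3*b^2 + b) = 2*b^2 - 2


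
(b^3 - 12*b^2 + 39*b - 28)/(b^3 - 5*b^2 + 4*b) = (b - 7)/b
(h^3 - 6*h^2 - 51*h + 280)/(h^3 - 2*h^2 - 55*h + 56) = (h - 5)/(h - 1)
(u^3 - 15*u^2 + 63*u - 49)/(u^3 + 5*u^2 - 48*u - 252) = (u^2 - 8*u + 7)/(u^2 + 12*u + 36)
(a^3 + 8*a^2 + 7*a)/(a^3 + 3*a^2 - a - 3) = a*(a + 7)/(a^2 + 2*a - 3)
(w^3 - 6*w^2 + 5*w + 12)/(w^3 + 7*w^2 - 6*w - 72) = (w^2 - 3*w - 4)/(w^2 + 10*w + 24)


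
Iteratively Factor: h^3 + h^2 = (h)*(h^2 + h) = h^2*(h + 1)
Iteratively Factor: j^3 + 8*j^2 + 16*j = (j + 4)*(j^2 + 4*j) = (j + 4)^2*(j)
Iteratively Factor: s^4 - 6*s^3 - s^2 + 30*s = (s - 3)*(s^3 - 3*s^2 - 10*s) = s*(s - 3)*(s^2 - 3*s - 10) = s*(s - 5)*(s - 3)*(s + 2)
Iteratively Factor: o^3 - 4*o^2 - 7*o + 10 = (o - 1)*(o^2 - 3*o - 10) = (o - 1)*(o + 2)*(o - 5)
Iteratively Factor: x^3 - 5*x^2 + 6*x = (x)*(x^2 - 5*x + 6) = x*(x - 2)*(x - 3)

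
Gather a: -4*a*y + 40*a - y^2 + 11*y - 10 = a*(40 - 4*y) - y^2 + 11*y - 10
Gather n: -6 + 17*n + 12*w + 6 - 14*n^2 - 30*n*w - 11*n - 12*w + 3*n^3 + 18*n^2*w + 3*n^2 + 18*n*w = 3*n^3 + n^2*(18*w - 11) + n*(6 - 12*w)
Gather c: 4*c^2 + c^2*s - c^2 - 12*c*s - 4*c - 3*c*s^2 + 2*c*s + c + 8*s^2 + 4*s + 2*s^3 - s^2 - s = c^2*(s + 3) + c*(-3*s^2 - 10*s - 3) + 2*s^3 + 7*s^2 + 3*s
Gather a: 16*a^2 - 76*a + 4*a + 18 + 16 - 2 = 16*a^2 - 72*a + 32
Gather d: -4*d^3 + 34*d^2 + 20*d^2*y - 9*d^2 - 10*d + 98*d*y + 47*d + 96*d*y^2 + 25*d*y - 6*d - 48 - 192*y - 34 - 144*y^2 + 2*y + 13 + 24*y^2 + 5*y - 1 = -4*d^3 + d^2*(20*y + 25) + d*(96*y^2 + 123*y + 31) - 120*y^2 - 185*y - 70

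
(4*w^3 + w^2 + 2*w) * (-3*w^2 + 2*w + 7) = -12*w^5 + 5*w^4 + 24*w^3 + 11*w^2 + 14*w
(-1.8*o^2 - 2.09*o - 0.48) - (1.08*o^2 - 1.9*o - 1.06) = -2.88*o^2 - 0.19*o + 0.58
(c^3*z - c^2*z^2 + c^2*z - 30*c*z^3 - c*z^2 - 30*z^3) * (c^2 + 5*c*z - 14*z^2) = c^5*z + 4*c^4*z^2 + c^4*z - 49*c^3*z^3 + 4*c^3*z^2 - 136*c^2*z^4 - 49*c^2*z^3 + 420*c*z^5 - 136*c*z^4 + 420*z^5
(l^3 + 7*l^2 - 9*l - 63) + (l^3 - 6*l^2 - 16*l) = 2*l^3 + l^2 - 25*l - 63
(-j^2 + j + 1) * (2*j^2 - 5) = -2*j^4 + 2*j^3 + 7*j^2 - 5*j - 5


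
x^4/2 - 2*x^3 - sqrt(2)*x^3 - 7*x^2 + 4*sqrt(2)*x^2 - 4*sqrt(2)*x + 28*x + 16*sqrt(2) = (x/2 + sqrt(2)/2)*(x - 4)*(x - 4*sqrt(2))*(x + sqrt(2))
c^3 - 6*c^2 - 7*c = c*(c - 7)*(c + 1)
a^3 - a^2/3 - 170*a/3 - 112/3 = (a - 8)*(a + 2/3)*(a + 7)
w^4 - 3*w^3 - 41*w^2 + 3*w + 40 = (w - 8)*(w - 1)*(w + 1)*(w + 5)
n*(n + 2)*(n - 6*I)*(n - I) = n^4 + 2*n^3 - 7*I*n^3 - 6*n^2 - 14*I*n^2 - 12*n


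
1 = 1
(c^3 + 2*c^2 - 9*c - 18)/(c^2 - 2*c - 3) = (c^2 + 5*c + 6)/(c + 1)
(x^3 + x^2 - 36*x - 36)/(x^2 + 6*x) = x - 5 - 6/x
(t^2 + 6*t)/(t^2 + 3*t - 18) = t/(t - 3)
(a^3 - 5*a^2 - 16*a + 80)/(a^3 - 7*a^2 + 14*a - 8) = (a^2 - a - 20)/(a^2 - 3*a + 2)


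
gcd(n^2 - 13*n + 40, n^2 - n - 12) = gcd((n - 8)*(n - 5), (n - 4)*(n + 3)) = 1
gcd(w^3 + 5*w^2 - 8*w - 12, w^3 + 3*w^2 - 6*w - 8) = w^2 - w - 2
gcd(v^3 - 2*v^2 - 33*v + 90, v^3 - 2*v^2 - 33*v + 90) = v^3 - 2*v^2 - 33*v + 90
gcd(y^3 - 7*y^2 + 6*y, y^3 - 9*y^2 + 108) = y - 6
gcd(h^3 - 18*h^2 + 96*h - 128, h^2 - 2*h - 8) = 1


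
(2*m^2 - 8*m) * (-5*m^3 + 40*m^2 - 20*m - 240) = -10*m^5 + 120*m^4 - 360*m^3 - 320*m^2 + 1920*m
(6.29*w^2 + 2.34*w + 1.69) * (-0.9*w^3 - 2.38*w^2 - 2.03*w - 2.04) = -5.661*w^5 - 17.0762*w^4 - 19.8589*w^3 - 21.604*w^2 - 8.2043*w - 3.4476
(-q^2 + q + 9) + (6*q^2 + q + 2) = 5*q^2 + 2*q + 11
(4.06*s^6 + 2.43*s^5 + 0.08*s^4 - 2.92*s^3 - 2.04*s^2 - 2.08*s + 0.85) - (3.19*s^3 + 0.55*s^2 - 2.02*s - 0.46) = 4.06*s^6 + 2.43*s^5 + 0.08*s^4 - 6.11*s^3 - 2.59*s^2 - 0.0600000000000001*s + 1.31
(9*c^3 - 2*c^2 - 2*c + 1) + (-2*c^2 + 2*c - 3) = 9*c^3 - 4*c^2 - 2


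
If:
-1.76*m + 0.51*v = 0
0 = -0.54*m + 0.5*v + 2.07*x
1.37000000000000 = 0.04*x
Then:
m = -59.80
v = -206.38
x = 34.25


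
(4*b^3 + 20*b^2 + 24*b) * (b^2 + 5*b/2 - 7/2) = 4*b^5 + 30*b^4 + 60*b^3 - 10*b^2 - 84*b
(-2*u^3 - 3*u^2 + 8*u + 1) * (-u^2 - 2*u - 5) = 2*u^5 + 7*u^4 + 8*u^3 - 2*u^2 - 42*u - 5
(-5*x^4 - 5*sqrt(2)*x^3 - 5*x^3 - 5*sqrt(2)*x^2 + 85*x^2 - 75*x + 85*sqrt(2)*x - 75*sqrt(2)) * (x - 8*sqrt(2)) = -5*x^5 - 5*x^4 + 35*sqrt(2)*x^4 + 35*sqrt(2)*x^3 + 165*x^3 - 595*sqrt(2)*x^2 + 5*x^2 - 1360*x + 525*sqrt(2)*x + 1200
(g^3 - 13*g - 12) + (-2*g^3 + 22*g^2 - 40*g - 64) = -g^3 + 22*g^2 - 53*g - 76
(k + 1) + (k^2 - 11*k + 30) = k^2 - 10*k + 31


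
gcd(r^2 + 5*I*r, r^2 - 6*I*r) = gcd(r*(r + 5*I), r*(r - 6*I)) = r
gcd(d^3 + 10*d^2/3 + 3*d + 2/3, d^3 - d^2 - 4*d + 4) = d + 2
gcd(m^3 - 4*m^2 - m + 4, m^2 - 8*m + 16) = m - 4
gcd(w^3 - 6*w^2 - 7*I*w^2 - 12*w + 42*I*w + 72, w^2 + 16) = w - 4*I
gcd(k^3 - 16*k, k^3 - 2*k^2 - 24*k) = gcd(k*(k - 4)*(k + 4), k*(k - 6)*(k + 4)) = k^2 + 4*k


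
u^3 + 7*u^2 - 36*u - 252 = (u - 6)*(u + 6)*(u + 7)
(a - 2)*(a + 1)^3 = a^4 + a^3 - 3*a^2 - 5*a - 2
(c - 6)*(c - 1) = c^2 - 7*c + 6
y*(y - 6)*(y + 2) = y^3 - 4*y^2 - 12*y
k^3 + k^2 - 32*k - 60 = (k - 6)*(k + 2)*(k + 5)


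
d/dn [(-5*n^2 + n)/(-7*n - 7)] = (5*n^2 + 10*n - 1)/(7*(n^2 + 2*n + 1))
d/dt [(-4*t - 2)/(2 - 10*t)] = -7/(5*t - 1)^2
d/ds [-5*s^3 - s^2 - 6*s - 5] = -15*s^2 - 2*s - 6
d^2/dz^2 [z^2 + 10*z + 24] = 2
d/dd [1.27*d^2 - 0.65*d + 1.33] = 2.54*d - 0.65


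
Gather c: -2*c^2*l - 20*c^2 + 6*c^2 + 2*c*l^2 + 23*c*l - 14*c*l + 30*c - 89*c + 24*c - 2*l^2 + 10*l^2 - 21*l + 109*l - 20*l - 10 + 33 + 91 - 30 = c^2*(-2*l - 14) + c*(2*l^2 + 9*l - 35) + 8*l^2 + 68*l + 84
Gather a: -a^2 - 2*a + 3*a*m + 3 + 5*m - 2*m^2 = -a^2 + a*(3*m - 2) - 2*m^2 + 5*m + 3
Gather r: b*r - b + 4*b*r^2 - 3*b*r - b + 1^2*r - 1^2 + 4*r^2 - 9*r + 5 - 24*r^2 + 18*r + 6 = -2*b + r^2*(4*b - 20) + r*(10 - 2*b) + 10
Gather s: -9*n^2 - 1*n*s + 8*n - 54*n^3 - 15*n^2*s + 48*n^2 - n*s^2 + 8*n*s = -54*n^3 + 39*n^2 - n*s^2 + 8*n + s*(-15*n^2 + 7*n)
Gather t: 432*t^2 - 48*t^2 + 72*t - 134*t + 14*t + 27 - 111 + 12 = 384*t^2 - 48*t - 72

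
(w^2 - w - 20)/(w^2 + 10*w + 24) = (w - 5)/(w + 6)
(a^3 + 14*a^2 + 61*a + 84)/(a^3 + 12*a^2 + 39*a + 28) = (a + 3)/(a + 1)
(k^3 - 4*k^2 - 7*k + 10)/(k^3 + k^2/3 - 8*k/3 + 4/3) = 3*(k - 5)/(3*k - 2)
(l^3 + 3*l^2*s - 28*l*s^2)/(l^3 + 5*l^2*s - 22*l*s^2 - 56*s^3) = l/(l + 2*s)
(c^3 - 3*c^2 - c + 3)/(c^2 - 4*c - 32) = (-c^3 + 3*c^2 + c - 3)/(-c^2 + 4*c + 32)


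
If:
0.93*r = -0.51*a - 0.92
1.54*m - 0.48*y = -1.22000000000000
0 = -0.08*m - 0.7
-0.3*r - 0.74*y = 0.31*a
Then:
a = 131.90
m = -8.75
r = -73.32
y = -25.53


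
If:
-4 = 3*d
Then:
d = -4/3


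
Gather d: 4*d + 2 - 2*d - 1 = 2*d + 1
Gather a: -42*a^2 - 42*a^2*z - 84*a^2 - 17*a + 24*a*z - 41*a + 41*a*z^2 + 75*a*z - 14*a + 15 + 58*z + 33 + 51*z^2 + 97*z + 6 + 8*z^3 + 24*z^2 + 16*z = a^2*(-42*z - 126) + a*(41*z^2 + 99*z - 72) + 8*z^3 + 75*z^2 + 171*z + 54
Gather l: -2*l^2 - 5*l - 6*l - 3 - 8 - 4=-2*l^2 - 11*l - 15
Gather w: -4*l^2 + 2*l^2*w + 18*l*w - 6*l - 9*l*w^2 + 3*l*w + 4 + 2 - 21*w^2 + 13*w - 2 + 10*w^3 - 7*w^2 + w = -4*l^2 - 6*l + 10*w^3 + w^2*(-9*l - 28) + w*(2*l^2 + 21*l + 14) + 4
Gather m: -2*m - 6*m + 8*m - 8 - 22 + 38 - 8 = 0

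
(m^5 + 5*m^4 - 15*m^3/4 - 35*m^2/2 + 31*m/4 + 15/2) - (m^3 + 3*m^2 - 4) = m^5 + 5*m^4 - 19*m^3/4 - 41*m^2/2 + 31*m/4 + 23/2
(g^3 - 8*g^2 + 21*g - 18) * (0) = 0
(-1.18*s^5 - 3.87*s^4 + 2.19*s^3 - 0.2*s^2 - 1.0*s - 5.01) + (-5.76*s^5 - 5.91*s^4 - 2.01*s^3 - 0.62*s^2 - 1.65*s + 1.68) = -6.94*s^5 - 9.78*s^4 + 0.18*s^3 - 0.82*s^2 - 2.65*s - 3.33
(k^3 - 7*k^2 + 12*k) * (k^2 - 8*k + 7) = k^5 - 15*k^4 + 75*k^3 - 145*k^2 + 84*k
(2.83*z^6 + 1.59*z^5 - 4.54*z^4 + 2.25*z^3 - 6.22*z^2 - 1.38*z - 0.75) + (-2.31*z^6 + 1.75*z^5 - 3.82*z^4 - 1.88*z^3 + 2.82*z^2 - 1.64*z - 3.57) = 0.52*z^6 + 3.34*z^5 - 8.36*z^4 + 0.37*z^3 - 3.4*z^2 - 3.02*z - 4.32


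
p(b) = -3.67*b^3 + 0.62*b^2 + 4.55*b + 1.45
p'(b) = -11.01*b^2 + 1.24*b + 4.55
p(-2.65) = 62.04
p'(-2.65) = -76.05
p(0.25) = 2.57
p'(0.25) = 4.17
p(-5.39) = 569.63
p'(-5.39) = -322.00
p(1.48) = -2.36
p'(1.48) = -17.73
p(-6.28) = 906.29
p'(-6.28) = -437.45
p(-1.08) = 1.88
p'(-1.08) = -9.63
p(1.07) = 2.53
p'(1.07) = -6.73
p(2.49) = -40.03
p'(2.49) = -60.63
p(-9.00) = 2686.15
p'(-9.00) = -898.42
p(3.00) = -78.41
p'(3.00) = -90.82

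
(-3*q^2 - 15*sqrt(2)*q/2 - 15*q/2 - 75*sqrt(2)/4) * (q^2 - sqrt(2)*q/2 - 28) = -3*q^4 - 6*sqrt(2)*q^3 - 15*q^3/2 - 15*sqrt(2)*q^2 + 183*q^2/2 + 915*q/4 + 210*sqrt(2)*q + 525*sqrt(2)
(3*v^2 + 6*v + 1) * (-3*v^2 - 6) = -9*v^4 - 18*v^3 - 21*v^2 - 36*v - 6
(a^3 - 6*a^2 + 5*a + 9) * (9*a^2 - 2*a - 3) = 9*a^5 - 56*a^4 + 54*a^3 + 89*a^2 - 33*a - 27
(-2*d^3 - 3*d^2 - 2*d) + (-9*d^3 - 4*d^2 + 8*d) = -11*d^3 - 7*d^2 + 6*d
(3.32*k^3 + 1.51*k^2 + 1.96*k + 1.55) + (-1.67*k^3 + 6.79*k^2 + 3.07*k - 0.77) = 1.65*k^3 + 8.3*k^2 + 5.03*k + 0.78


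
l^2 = l^2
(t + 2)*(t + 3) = t^2 + 5*t + 6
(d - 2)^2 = d^2 - 4*d + 4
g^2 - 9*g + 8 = (g - 8)*(g - 1)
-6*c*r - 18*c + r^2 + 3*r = (-6*c + r)*(r + 3)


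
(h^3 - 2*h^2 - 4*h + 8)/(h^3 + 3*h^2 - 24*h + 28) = (h + 2)/(h + 7)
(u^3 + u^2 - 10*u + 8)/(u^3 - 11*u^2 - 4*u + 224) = (u^2 - 3*u + 2)/(u^2 - 15*u + 56)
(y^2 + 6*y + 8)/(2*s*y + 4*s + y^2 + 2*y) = (y + 4)/(2*s + y)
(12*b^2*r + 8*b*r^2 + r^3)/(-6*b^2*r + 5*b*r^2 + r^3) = (2*b + r)/(-b + r)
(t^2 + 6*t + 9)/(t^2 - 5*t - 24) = (t + 3)/(t - 8)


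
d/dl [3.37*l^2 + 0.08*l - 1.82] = 6.74*l + 0.08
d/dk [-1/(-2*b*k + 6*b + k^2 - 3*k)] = (-2*b + 2*k - 3)/(2*b*k - 6*b - k^2 + 3*k)^2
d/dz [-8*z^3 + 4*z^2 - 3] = 8*z*(1 - 3*z)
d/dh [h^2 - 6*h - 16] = 2*h - 6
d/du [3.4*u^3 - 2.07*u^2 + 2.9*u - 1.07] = 10.2*u^2 - 4.14*u + 2.9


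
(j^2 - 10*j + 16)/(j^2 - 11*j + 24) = (j - 2)/(j - 3)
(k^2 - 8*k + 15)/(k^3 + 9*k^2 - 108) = (k - 5)/(k^2 + 12*k + 36)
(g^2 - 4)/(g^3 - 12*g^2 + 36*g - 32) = (g + 2)/(g^2 - 10*g + 16)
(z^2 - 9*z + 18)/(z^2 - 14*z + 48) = (z - 3)/(z - 8)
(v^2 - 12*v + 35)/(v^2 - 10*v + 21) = (v - 5)/(v - 3)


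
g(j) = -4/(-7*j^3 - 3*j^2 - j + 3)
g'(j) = -4*(21*j^2 + 6*j + 1)/(-7*j^3 - 3*j^2 - j + 3)^2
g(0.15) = -1.45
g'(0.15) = -1.25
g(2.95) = 0.02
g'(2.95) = -0.02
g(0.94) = 0.62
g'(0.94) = -2.46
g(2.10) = 0.05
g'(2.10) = -0.07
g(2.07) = 0.05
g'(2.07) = -0.08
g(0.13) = -1.43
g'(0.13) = -1.09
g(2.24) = 0.04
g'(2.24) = -0.06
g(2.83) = 0.02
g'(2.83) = -0.02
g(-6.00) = 0.00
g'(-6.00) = 0.00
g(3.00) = 0.02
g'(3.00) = -0.02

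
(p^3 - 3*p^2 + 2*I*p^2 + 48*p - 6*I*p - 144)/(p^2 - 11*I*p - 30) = (p^2 + p*(-3 + 8*I) - 24*I)/(p - 5*I)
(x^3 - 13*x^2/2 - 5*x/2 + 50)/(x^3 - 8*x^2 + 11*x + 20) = (x + 5/2)/(x + 1)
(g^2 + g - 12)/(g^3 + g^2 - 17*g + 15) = (g + 4)/(g^2 + 4*g - 5)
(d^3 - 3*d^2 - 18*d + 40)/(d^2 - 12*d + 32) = (d^3 - 3*d^2 - 18*d + 40)/(d^2 - 12*d + 32)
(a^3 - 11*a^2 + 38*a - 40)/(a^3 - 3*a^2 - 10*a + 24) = (a - 5)/(a + 3)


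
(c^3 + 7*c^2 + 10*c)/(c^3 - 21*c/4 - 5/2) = 4*c*(c + 5)/(4*c^2 - 8*c - 5)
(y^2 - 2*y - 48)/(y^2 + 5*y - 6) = (y - 8)/(y - 1)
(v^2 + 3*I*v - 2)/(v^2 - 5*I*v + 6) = (v + 2*I)/(v - 6*I)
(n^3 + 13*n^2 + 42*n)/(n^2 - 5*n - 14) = n*(n^2 + 13*n + 42)/(n^2 - 5*n - 14)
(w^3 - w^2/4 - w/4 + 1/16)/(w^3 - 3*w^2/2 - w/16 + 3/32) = 2*(4*w^2 - 1)/(8*w^2 - 10*w - 3)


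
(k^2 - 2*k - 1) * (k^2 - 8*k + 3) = k^4 - 10*k^3 + 18*k^2 + 2*k - 3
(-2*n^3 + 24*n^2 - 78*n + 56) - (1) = -2*n^3 + 24*n^2 - 78*n + 55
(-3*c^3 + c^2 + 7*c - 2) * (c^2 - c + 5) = -3*c^5 + 4*c^4 - 9*c^3 - 4*c^2 + 37*c - 10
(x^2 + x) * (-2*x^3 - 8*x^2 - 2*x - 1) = -2*x^5 - 10*x^4 - 10*x^3 - 3*x^2 - x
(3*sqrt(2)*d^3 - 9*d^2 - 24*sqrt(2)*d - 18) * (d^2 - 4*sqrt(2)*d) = 3*sqrt(2)*d^5 - 33*d^4 + 12*sqrt(2)*d^3 + 174*d^2 + 72*sqrt(2)*d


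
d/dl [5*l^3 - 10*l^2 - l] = 15*l^2 - 20*l - 1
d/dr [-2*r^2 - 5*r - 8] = -4*r - 5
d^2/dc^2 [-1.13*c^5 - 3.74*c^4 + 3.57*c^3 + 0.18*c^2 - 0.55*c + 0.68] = -22.6*c^3 - 44.88*c^2 + 21.42*c + 0.36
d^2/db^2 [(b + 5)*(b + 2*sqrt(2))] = 2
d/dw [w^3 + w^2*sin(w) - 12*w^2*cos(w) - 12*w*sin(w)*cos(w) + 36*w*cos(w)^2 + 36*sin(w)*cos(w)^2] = 12*w^2*sin(w) + w^2*cos(w) + 3*w^2 + 2*w*sin(w) - 36*w*sin(2*w) - 24*w*cos(w) - 12*w*cos(2*w) - 6*sin(2*w) + 9*cos(w) + 18*cos(2*w) + 27*cos(3*w) + 18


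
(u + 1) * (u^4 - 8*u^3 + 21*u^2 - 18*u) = u^5 - 7*u^4 + 13*u^3 + 3*u^2 - 18*u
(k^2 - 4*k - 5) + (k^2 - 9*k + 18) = 2*k^2 - 13*k + 13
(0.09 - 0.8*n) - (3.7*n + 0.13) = -4.5*n - 0.04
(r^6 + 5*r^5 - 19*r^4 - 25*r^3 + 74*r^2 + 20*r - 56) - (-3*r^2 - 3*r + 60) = r^6 + 5*r^5 - 19*r^4 - 25*r^3 + 77*r^2 + 23*r - 116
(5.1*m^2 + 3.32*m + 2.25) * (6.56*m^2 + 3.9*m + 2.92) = 33.456*m^4 + 41.6692*m^3 + 42.6*m^2 + 18.4694*m + 6.57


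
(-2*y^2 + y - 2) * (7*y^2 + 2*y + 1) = -14*y^4 + 3*y^3 - 14*y^2 - 3*y - 2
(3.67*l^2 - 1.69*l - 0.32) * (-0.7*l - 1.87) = -2.569*l^3 - 5.6799*l^2 + 3.3843*l + 0.5984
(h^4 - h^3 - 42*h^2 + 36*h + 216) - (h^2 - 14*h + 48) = h^4 - h^3 - 43*h^2 + 50*h + 168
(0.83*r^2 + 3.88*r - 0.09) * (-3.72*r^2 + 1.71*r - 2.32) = -3.0876*r^4 - 13.0143*r^3 + 5.044*r^2 - 9.1555*r + 0.2088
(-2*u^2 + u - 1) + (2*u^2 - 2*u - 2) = -u - 3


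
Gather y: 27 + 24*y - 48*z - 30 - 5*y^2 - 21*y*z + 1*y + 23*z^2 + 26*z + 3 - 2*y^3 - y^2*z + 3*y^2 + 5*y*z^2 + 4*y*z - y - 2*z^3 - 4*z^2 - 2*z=-2*y^3 + y^2*(-z - 2) + y*(5*z^2 - 17*z + 24) - 2*z^3 + 19*z^2 - 24*z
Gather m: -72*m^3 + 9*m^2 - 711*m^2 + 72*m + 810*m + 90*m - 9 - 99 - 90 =-72*m^3 - 702*m^2 + 972*m - 198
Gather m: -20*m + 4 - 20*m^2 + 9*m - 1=-20*m^2 - 11*m + 3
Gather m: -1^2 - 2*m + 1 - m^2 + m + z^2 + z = -m^2 - m + z^2 + z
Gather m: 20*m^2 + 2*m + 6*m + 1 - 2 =20*m^2 + 8*m - 1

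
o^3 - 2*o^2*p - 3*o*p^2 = o*(o - 3*p)*(o + p)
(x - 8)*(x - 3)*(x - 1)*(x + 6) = x^4 - 6*x^3 - 37*x^2 + 186*x - 144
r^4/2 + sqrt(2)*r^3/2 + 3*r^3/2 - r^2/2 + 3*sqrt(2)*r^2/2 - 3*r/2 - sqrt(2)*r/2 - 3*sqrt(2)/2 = (r/2 + sqrt(2)/2)*(r - 1)*(r + 1)*(r + 3)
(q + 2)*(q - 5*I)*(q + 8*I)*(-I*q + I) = -I*q^4 + 3*q^3 - I*q^3 + 3*q^2 - 38*I*q^2 - 6*q - 40*I*q + 80*I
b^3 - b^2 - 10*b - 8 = (b - 4)*(b + 1)*(b + 2)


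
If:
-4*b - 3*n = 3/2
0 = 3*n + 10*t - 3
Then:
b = 5*t/2 - 9/8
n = 1 - 10*t/3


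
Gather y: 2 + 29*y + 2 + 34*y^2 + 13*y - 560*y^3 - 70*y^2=-560*y^3 - 36*y^2 + 42*y + 4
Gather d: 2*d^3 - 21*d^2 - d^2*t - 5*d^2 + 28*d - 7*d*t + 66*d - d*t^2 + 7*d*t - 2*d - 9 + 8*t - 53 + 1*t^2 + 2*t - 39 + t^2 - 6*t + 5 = 2*d^3 + d^2*(-t - 26) + d*(92 - t^2) + 2*t^2 + 4*t - 96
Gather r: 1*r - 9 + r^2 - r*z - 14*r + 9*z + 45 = r^2 + r*(-z - 13) + 9*z + 36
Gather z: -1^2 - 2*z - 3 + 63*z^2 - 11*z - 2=63*z^2 - 13*z - 6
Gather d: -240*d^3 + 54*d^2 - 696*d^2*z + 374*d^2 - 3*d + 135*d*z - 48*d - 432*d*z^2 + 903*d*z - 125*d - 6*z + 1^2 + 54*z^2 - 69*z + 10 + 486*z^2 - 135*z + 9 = -240*d^3 + d^2*(428 - 696*z) + d*(-432*z^2 + 1038*z - 176) + 540*z^2 - 210*z + 20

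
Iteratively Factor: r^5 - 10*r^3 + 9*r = (r)*(r^4 - 10*r^2 + 9) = r*(r + 3)*(r^3 - 3*r^2 - r + 3) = r*(r - 1)*(r + 3)*(r^2 - 2*r - 3) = r*(r - 1)*(r + 1)*(r + 3)*(r - 3)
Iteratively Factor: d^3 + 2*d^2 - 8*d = (d - 2)*(d^2 + 4*d) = (d - 2)*(d + 4)*(d)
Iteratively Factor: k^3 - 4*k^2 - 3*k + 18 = (k + 2)*(k^2 - 6*k + 9) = (k - 3)*(k + 2)*(k - 3)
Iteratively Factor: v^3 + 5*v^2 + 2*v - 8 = (v + 4)*(v^2 + v - 2) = (v - 1)*(v + 4)*(v + 2)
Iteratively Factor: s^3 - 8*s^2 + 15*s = (s - 3)*(s^2 - 5*s) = s*(s - 3)*(s - 5)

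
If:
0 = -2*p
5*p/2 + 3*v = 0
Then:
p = 0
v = 0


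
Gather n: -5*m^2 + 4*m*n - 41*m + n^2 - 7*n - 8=-5*m^2 - 41*m + n^2 + n*(4*m - 7) - 8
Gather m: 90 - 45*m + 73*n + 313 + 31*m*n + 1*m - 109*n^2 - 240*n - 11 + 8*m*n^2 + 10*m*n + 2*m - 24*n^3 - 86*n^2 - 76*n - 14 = m*(8*n^2 + 41*n - 42) - 24*n^3 - 195*n^2 - 243*n + 378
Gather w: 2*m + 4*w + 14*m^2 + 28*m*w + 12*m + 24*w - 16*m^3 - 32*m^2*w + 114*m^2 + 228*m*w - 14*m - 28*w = -16*m^3 + 128*m^2 + w*(-32*m^2 + 256*m)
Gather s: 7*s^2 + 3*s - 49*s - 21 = 7*s^2 - 46*s - 21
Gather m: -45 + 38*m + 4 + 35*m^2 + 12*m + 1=35*m^2 + 50*m - 40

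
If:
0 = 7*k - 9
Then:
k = 9/7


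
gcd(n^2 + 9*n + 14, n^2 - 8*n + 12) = 1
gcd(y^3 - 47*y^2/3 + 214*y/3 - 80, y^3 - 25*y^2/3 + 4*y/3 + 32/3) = y - 8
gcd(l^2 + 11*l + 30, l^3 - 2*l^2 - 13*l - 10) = 1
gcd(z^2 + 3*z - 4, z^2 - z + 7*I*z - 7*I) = z - 1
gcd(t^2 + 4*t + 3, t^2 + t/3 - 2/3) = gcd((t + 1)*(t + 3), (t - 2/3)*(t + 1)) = t + 1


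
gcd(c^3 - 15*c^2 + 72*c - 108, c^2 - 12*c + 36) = c^2 - 12*c + 36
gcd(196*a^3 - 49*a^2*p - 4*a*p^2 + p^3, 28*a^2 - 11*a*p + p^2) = 28*a^2 - 11*a*p + p^2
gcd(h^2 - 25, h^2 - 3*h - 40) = h + 5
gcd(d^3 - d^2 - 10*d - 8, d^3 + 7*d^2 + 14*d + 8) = d^2 + 3*d + 2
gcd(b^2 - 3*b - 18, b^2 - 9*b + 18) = b - 6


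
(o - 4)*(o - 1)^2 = o^3 - 6*o^2 + 9*o - 4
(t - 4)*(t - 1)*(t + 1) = t^3 - 4*t^2 - t + 4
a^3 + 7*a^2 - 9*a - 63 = (a - 3)*(a + 3)*(a + 7)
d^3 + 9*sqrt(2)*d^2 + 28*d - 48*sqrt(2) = (d - sqrt(2))*(d + 4*sqrt(2))*(d + 6*sqrt(2))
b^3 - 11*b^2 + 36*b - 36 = (b - 6)*(b - 3)*(b - 2)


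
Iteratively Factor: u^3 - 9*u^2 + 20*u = (u - 5)*(u^2 - 4*u) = (u - 5)*(u - 4)*(u)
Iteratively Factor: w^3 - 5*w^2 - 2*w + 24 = (w - 3)*(w^2 - 2*w - 8) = (w - 3)*(w + 2)*(w - 4)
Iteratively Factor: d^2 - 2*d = (d - 2)*(d)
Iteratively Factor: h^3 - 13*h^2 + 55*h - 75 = (h - 3)*(h^2 - 10*h + 25) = (h - 5)*(h - 3)*(h - 5)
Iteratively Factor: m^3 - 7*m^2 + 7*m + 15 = (m - 3)*(m^2 - 4*m - 5) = (m - 5)*(m - 3)*(m + 1)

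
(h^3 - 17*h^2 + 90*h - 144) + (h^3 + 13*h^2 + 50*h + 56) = 2*h^3 - 4*h^2 + 140*h - 88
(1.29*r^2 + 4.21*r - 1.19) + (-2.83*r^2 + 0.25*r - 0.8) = -1.54*r^2 + 4.46*r - 1.99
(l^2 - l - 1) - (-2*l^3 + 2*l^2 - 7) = 2*l^3 - l^2 - l + 6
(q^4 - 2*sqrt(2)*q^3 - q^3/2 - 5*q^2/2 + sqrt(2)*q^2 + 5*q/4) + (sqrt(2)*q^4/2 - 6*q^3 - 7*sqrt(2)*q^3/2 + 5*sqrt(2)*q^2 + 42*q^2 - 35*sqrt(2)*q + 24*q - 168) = sqrt(2)*q^4/2 + q^4 - 11*sqrt(2)*q^3/2 - 13*q^3/2 + 6*sqrt(2)*q^2 + 79*q^2/2 - 35*sqrt(2)*q + 101*q/4 - 168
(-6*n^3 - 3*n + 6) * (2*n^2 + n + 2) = -12*n^5 - 6*n^4 - 18*n^3 + 9*n^2 + 12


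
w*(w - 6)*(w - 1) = w^3 - 7*w^2 + 6*w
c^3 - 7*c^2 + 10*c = c*(c - 5)*(c - 2)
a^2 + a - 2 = (a - 1)*(a + 2)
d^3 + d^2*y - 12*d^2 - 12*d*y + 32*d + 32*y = (d - 8)*(d - 4)*(d + y)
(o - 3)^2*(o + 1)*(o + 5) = o^4 - 22*o^2 + 24*o + 45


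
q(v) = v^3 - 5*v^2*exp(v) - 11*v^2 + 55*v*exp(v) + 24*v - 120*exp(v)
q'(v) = -5*v^2*exp(v) + 3*v^2 + 45*v*exp(v) - 22*v - 65*exp(v) + 24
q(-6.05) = -770.77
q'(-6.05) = 265.68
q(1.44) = -201.23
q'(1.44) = -46.06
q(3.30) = 186.49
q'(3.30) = 771.69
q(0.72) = -158.55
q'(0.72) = -62.58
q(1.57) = -206.55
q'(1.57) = -35.23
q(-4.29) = -390.50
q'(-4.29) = 168.79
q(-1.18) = -104.23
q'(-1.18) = 15.71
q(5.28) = 6056.29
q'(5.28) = 6512.53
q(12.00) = -29295430.46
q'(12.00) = -39874731.90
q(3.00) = 0.00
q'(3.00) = 487.14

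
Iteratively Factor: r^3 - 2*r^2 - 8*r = (r)*(r^2 - 2*r - 8) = r*(r + 2)*(r - 4)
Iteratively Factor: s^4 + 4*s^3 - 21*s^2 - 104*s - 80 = (s + 4)*(s^3 - 21*s - 20) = (s + 4)^2*(s^2 - 4*s - 5) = (s + 1)*(s + 4)^2*(s - 5)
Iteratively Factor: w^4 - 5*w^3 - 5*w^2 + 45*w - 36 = (w - 4)*(w^3 - w^2 - 9*w + 9) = (w - 4)*(w + 3)*(w^2 - 4*w + 3) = (w - 4)*(w - 3)*(w + 3)*(w - 1)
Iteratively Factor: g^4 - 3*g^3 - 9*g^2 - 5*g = (g + 1)*(g^3 - 4*g^2 - 5*g) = g*(g + 1)*(g^2 - 4*g - 5) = g*(g - 5)*(g + 1)*(g + 1)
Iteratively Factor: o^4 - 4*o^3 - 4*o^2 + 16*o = (o)*(o^3 - 4*o^2 - 4*o + 16) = o*(o + 2)*(o^2 - 6*o + 8) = o*(o - 2)*(o + 2)*(o - 4)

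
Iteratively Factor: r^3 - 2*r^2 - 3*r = (r + 1)*(r^2 - 3*r) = r*(r + 1)*(r - 3)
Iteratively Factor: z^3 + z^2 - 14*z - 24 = (z + 3)*(z^2 - 2*z - 8) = (z - 4)*(z + 3)*(z + 2)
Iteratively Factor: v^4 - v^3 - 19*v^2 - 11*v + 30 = (v - 1)*(v^3 - 19*v - 30) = (v - 1)*(v + 2)*(v^2 - 2*v - 15) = (v - 1)*(v + 2)*(v + 3)*(v - 5)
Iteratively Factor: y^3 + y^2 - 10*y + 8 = (y - 1)*(y^2 + 2*y - 8) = (y - 2)*(y - 1)*(y + 4)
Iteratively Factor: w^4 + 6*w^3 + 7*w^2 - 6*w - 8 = (w + 1)*(w^3 + 5*w^2 + 2*w - 8) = (w - 1)*(w + 1)*(w^2 + 6*w + 8) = (w - 1)*(w + 1)*(w + 2)*(w + 4)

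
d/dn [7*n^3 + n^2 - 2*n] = 21*n^2 + 2*n - 2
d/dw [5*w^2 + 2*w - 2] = 10*w + 2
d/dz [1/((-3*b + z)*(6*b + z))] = ((-3*b + z)*(6*b + z) + (3*b - z)^2)/((3*b - z)^3*(6*b + z)^2)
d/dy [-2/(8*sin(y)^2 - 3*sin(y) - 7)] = 2*(16*sin(y) - 3)*cos(y)/(-8*sin(y)^2 + 3*sin(y) + 7)^2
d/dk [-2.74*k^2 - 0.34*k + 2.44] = -5.48*k - 0.34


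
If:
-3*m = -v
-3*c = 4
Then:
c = -4/3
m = v/3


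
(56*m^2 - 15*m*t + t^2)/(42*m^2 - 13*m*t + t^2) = (-8*m + t)/(-6*m + t)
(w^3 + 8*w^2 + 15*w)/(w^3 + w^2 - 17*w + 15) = w*(w + 3)/(w^2 - 4*w + 3)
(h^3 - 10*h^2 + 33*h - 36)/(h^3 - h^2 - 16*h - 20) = (-h^3 + 10*h^2 - 33*h + 36)/(-h^3 + h^2 + 16*h + 20)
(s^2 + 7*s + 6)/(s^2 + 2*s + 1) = (s + 6)/(s + 1)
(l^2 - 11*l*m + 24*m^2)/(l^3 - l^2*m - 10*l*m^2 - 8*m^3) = (-l^2 + 11*l*m - 24*m^2)/(-l^3 + l^2*m + 10*l*m^2 + 8*m^3)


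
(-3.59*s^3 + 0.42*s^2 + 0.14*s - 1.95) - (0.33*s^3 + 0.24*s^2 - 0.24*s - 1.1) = -3.92*s^3 + 0.18*s^2 + 0.38*s - 0.85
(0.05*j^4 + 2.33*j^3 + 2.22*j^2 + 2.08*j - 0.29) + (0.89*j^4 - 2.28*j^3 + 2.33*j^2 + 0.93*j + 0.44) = 0.94*j^4 + 0.0500000000000003*j^3 + 4.55*j^2 + 3.01*j + 0.15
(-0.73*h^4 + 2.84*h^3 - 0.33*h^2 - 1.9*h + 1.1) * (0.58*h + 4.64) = -0.4234*h^5 - 1.74*h^4 + 12.9862*h^3 - 2.6332*h^2 - 8.178*h + 5.104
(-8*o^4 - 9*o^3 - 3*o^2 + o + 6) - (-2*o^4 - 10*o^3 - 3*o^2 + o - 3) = -6*o^4 + o^3 + 9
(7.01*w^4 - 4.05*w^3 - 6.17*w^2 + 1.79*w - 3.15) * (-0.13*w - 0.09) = -0.9113*w^5 - 0.1044*w^4 + 1.1666*w^3 + 0.3226*w^2 + 0.2484*w + 0.2835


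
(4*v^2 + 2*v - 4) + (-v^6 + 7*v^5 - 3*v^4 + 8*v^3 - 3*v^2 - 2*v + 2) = -v^6 + 7*v^5 - 3*v^4 + 8*v^3 + v^2 - 2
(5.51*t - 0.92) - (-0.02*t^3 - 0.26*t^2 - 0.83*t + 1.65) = 0.02*t^3 + 0.26*t^2 + 6.34*t - 2.57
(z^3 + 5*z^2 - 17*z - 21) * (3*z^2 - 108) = 3*z^5 + 15*z^4 - 159*z^3 - 603*z^2 + 1836*z + 2268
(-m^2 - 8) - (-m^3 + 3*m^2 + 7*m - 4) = m^3 - 4*m^2 - 7*m - 4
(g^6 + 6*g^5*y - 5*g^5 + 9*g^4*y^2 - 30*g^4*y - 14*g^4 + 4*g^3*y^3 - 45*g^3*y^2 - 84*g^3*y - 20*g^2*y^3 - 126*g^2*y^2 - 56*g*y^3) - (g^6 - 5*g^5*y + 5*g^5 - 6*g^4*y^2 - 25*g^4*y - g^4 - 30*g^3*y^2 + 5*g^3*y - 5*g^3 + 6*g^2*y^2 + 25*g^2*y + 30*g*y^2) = 11*g^5*y - 10*g^5 + 15*g^4*y^2 - 5*g^4*y - 13*g^4 + 4*g^3*y^3 - 15*g^3*y^2 - 89*g^3*y + 5*g^3 - 20*g^2*y^3 - 132*g^2*y^2 - 25*g^2*y - 56*g*y^3 - 30*g*y^2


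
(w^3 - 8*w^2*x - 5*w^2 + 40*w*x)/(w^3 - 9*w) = (w^2 - 8*w*x - 5*w + 40*x)/(w^2 - 9)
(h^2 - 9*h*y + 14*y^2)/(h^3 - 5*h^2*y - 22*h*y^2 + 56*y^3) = 1/(h + 4*y)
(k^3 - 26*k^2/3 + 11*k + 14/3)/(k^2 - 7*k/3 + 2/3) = (3*k^2 - 20*k - 7)/(3*k - 1)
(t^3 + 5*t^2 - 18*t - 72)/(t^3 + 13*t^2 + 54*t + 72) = (t - 4)/(t + 4)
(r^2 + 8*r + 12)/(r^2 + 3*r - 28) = (r^2 + 8*r + 12)/(r^2 + 3*r - 28)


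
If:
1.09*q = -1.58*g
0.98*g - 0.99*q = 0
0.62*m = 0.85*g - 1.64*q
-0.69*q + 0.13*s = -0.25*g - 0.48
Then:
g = 0.00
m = 0.00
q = 0.00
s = -3.69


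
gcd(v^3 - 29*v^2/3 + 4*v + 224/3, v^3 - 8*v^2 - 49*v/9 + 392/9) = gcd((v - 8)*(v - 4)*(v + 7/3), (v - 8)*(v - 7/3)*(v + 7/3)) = v^2 - 17*v/3 - 56/3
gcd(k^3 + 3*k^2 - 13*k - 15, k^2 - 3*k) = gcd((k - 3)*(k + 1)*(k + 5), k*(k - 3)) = k - 3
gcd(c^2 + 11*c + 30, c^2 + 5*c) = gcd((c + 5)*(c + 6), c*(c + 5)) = c + 5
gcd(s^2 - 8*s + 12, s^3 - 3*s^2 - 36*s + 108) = s - 6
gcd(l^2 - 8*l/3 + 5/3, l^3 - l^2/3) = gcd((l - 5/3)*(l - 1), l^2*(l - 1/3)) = 1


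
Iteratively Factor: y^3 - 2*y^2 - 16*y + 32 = (y - 2)*(y^2 - 16) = (y - 4)*(y - 2)*(y + 4)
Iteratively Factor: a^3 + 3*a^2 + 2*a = (a)*(a^2 + 3*a + 2) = a*(a + 2)*(a + 1)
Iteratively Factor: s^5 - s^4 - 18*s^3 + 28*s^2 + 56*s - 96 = (s + 2)*(s^4 - 3*s^3 - 12*s^2 + 52*s - 48) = (s - 3)*(s + 2)*(s^3 - 12*s + 16) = (s - 3)*(s + 2)*(s + 4)*(s^2 - 4*s + 4) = (s - 3)*(s - 2)*(s + 2)*(s + 4)*(s - 2)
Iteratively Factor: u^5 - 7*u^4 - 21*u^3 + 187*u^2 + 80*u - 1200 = (u - 5)*(u^4 - 2*u^3 - 31*u^2 + 32*u + 240) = (u - 5)*(u + 3)*(u^3 - 5*u^2 - 16*u + 80) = (u - 5)*(u + 3)*(u + 4)*(u^2 - 9*u + 20) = (u - 5)*(u - 4)*(u + 3)*(u + 4)*(u - 5)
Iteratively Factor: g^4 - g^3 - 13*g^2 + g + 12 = (g - 4)*(g^3 + 3*g^2 - g - 3) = (g - 4)*(g + 3)*(g^2 - 1) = (g - 4)*(g + 1)*(g + 3)*(g - 1)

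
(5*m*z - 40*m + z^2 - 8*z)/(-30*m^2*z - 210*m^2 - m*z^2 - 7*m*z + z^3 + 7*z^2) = (z - 8)/(-6*m*z - 42*m + z^2 + 7*z)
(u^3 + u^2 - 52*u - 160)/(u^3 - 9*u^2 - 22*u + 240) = (u + 4)/(u - 6)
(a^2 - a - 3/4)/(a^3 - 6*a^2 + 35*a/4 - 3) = (2*a + 1)/(2*a^2 - 9*a + 4)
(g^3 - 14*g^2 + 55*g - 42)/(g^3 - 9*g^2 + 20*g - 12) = (g - 7)/(g - 2)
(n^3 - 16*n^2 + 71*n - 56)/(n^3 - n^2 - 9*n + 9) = (n^2 - 15*n + 56)/(n^2 - 9)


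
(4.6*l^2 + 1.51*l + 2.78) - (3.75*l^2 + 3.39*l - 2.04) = 0.85*l^2 - 1.88*l + 4.82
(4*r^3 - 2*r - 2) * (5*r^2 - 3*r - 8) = 20*r^5 - 12*r^4 - 42*r^3 - 4*r^2 + 22*r + 16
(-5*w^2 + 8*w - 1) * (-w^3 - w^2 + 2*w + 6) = 5*w^5 - 3*w^4 - 17*w^3 - 13*w^2 + 46*w - 6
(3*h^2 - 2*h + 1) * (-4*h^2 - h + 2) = -12*h^4 + 5*h^3 + 4*h^2 - 5*h + 2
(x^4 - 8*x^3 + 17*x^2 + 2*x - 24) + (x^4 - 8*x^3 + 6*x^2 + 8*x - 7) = 2*x^4 - 16*x^3 + 23*x^2 + 10*x - 31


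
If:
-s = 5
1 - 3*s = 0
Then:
No Solution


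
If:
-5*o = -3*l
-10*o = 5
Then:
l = -5/6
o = -1/2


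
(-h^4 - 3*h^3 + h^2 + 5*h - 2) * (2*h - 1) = -2*h^5 - 5*h^4 + 5*h^3 + 9*h^2 - 9*h + 2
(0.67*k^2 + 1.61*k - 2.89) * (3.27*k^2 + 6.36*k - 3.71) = 2.1909*k^4 + 9.5259*k^3 - 1.6964*k^2 - 24.3535*k + 10.7219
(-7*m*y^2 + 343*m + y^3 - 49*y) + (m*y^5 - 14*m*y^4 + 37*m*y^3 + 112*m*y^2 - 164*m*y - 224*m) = m*y^5 - 14*m*y^4 + 37*m*y^3 + 105*m*y^2 - 164*m*y + 119*m + y^3 - 49*y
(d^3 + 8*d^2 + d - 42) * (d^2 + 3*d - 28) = d^5 + 11*d^4 - 3*d^3 - 263*d^2 - 154*d + 1176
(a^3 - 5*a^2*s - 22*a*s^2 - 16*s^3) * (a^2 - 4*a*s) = a^5 - 9*a^4*s - 2*a^3*s^2 + 72*a^2*s^3 + 64*a*s^4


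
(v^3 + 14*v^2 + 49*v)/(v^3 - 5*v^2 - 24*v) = (v^2 + 14*v + 49)/(v^2 - 5*v - 24)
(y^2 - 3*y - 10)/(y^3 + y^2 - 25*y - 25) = (y + 2)/(y^2 + 6*y + 5)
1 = 1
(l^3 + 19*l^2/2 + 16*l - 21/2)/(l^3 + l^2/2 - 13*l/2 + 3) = (l + 7)/(l - 2)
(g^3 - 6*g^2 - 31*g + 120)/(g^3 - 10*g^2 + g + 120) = (g^2 + 2*g - 15)/(g^2 - 2*g - 15)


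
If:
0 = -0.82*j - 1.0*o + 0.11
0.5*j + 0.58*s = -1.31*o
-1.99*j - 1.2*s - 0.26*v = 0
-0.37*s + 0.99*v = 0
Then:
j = 0.10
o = 0.03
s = -0.15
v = -0.06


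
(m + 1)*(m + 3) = m^2 + 4*m + 3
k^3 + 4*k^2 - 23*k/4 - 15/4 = (k - 3/2)*(k + 1/2)*(k + 5)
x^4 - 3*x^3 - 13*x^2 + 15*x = x*(x - 5)*(x - 1)*(x + 3)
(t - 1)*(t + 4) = t^2 + 3*t - 4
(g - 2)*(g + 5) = g^2 + 3*g - 10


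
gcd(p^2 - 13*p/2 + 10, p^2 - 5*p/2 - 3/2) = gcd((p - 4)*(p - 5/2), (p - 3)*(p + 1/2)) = 1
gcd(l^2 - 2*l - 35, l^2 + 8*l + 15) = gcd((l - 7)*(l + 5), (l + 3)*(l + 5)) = l + 5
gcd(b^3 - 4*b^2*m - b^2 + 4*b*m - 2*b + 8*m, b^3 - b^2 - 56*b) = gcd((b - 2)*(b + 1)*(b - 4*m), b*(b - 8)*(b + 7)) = 1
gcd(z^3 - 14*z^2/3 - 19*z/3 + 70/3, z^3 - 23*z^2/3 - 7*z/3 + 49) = z + 7/3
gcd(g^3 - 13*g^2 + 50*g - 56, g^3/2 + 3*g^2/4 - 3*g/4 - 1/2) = 1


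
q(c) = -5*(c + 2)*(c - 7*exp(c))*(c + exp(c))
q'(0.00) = 235.00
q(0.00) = 70.00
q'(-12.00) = -1919.98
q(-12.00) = 7200.02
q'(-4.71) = -237.13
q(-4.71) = 304.04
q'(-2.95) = -73.35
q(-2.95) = 45.65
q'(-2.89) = -69.58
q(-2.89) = 41.36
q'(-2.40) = -43.35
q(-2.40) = 14.02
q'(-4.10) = -168.98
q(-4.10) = 180.77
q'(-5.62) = -360.16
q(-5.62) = 573.89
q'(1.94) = 17778.21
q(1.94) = 8199.25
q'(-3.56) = -118.59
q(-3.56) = 103.55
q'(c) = -5*(1 - 7*exp(c))*(c + 2)*(c + exp(c)) - 5*(c + 2)*(c - 7*exp(c))*(exp(c) + 1) - 5*(c - 7*exp(c))*(c + exp(c))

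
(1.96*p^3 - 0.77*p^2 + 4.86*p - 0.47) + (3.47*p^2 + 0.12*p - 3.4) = 1.96*p^3 + 2.7*p^2 + 4.98*p - 3.87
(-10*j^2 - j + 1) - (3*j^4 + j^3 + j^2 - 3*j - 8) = -3*j^4 - j^3 - 11*j^2 + 2*j + 9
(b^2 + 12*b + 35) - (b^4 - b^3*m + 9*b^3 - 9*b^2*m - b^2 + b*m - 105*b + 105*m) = -b^4 + b^3*m - 9*b^3 + 9*b^2*m + 2*b^2 - b*m + 117*b - 105*m + 35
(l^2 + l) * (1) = l^2 + l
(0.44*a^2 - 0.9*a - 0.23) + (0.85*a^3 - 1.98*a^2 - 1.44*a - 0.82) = 0.85*a^3 - 1.54*a^2 - 2.34*a - 1.05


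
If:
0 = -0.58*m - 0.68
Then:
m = -1.17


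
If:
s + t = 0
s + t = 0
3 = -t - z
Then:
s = z + 3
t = -z - 3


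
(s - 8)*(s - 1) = s^2 - 9*s + 8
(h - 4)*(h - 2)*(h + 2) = h^3 - 4*h^2 - 4*h + 16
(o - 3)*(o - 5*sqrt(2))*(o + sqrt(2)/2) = o^3 - 9*sqrt(2)*o^2/2 - 3*o^2 - 5*o + 27*sqrt(2)*o/2 + 15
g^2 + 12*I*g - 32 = (g + 4*I)*(g + 8*I)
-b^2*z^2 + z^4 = z^2*(-b + z)*(b + z)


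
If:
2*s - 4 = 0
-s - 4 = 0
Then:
No Solution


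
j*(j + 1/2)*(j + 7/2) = j^3 + 4*j^2 + 7*j/4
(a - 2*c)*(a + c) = a^2 - a*c - 2*c^2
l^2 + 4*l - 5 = (l - 1)*(l + 5)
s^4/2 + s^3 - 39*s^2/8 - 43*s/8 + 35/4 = (s/2 + 1)*(s - 5/2)*(s - 1)*(s + 7/2)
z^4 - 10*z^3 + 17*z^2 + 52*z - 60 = (z - 6)*(z - 5)*(z - 1)*(z + 2)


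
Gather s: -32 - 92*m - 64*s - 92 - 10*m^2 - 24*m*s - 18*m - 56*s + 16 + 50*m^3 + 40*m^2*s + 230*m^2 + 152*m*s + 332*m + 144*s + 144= 50*m^3 + 220*m^2 + 222*m + s*(40*m^2 + 128*m + 24) + 36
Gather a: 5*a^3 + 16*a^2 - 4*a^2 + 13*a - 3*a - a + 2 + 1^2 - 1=5*a^3 + 12*a^2 + 9*a + 2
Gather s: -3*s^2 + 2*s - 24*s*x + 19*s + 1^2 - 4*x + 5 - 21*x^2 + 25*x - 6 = -3*s^2 + s*(21 - 24*x) - 21*x^2 + 21*x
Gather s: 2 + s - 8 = s - 6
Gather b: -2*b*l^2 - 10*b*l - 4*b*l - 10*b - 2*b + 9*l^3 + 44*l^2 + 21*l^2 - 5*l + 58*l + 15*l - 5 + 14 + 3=b*(-2*l^2 - 14*l - 12) + 9*l^3 + 65*l^2 + 68*l + 12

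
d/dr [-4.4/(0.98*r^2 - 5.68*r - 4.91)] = (8.624*r - 24.992)/(-0.98*r^2 + 5.68*r + 4.91)^2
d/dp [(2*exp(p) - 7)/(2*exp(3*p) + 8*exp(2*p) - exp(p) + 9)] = (-(2*exp(p) - 7)*(6*exp(2*p) + 16*exp(p) - 1) + 4*exp(3*p) + 16*exp(2*p) - 2*exp(p) + 18)*exp(p)/(2*exp(3*p) + 8*exp(2*p) - exp(p) + 9)^2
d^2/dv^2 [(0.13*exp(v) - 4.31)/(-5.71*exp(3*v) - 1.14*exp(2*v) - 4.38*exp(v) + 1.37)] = (-16.954132*exp(6*v) + 1262.174373*exp(5*v) + 321.446802*exp(4*v) + 225.418333*exp(3*v) + 366.786405*exp(2*v) + 108.830118*exp(v) + 25.618589)*exp(v)/(186.169411*exp(9*v) + 111.506022*exp(8*v) + 450.680022*exp(7*v) + 38.5457249999999*exp(6*v) + 292.198248*exp(5*v) - 145.311264*exp(4*v) + 75.134865*exp(3*v) - 72.428886*exp(2*v) + 24.662466*exp(v) - 2.571353)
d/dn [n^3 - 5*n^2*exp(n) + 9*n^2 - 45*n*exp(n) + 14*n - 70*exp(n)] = -5*n^2*exp(n) + 3*n^2 - 55*n*exp(n) + 18*n - 115*exp(n) + 14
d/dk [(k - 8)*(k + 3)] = 2*k - 5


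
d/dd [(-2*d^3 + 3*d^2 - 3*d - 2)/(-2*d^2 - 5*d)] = (4*d^4 + 20*d^3 - 21*d^2 - 8*d - 10)/(d^2*(4*d^2 + 20*d + 25))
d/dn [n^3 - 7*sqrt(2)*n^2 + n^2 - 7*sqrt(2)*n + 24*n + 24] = 3*n^2 - 14*sqrt(2)*n + 2*n - 7*sqrt(2) + 24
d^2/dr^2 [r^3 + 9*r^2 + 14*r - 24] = 6*r + 18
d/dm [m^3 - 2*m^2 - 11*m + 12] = 3*m^2 - 4*m - 11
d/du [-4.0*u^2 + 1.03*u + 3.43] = 1.03 - 8.0*u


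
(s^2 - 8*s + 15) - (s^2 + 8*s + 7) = 8 - 16*s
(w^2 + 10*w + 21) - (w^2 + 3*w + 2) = 7*w + 19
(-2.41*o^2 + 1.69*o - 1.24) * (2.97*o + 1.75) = -7.1577*o^3 + 0.8018*o^2 - 0.7253*o - 2.17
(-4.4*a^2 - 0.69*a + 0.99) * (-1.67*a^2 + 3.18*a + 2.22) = 7.348*a^4 - 12.8397*a^3 - 13.6155*a^2 + 1.6164*a + 2.1978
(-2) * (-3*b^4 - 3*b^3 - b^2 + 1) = 6*b^4 + 6*b^3 + 2*b^2 - 2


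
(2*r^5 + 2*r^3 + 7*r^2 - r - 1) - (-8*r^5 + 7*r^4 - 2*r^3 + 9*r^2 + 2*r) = 10*r^5 - 7*r^4 + 4*r^3 - 2*r^2 - 3*r - 1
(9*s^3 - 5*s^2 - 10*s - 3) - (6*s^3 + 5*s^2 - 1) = 3*s^3 - 10*s^2 - 10*s - 2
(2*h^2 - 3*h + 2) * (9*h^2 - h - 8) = 18*h^4 - 29*h^3 + 5*h^2 + 22*h - 16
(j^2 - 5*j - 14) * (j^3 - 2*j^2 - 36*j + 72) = j^5 - 7*j^4 - 40*j^3 + 280*j^2 + 144*j - 1008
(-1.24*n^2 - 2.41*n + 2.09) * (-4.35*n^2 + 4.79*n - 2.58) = 5.394*n^4 + 4.5439*n^3 - 17.4362*n^2 + 16.2289*n - 5.3922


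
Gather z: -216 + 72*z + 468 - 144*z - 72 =180 - 72*z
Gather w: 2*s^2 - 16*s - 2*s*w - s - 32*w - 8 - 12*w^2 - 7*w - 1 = 2*s^2 - 17*s - 12*w^2 + w*(-2*s - 39) - 9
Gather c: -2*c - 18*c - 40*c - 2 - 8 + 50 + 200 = 240 - 60*c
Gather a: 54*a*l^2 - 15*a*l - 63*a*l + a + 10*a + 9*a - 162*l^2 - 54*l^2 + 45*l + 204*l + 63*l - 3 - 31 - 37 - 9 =a*(54*l^2 - 78*l + 20) - 216*l^2 + 312*l - 80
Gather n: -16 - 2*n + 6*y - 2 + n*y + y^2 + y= n*(y - 2) + y^2 + 7*y - 18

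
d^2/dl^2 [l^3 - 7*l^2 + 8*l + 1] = 6*l - 14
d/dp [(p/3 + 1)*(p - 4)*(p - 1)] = p^2 - 4*p/3 - 11/3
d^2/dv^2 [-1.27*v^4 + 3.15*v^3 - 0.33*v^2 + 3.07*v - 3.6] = -15.24*v^2 + 18.9*v - 0.66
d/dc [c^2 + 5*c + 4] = 2*c + 5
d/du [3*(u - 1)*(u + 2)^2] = 9*u*(u + 2)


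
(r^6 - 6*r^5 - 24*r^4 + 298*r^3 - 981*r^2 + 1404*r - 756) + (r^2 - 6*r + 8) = r^6 - 6*r^5 - 24*r^4 + 298*r^3 - 980*r^2 + 1398*r - 748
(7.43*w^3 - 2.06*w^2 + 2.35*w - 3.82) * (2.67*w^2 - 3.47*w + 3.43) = 19.8381*w^5 - 31.2823*w^4 + 38.9076*w^3 - 25.4197*w^2 + 21.3159*w - 13.1026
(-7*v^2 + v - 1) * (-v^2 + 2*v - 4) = 7*v^4 - 15*v^3 + 31*v^2 - 6*v + 4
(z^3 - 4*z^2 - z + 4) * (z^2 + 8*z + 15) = z^5 + 4*z^4 - 18*z^3 - 64*z^2 + 17*z + 60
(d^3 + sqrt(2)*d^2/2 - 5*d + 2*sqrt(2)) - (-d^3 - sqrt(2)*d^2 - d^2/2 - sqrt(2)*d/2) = 2*d^3 + d^2/2 + 3*sqrt(2)*d^2/2 - 5*d + sqrt(2)*d/2 + 2*sqrt(2)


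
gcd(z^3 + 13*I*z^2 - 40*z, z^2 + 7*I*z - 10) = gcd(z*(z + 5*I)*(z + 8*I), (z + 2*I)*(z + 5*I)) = z + 5*I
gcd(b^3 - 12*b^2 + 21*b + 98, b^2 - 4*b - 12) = b + 2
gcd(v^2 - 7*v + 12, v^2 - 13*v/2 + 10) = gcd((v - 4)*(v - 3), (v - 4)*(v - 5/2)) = v - 4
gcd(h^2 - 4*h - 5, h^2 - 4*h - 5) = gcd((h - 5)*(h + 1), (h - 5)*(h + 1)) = h^2 - 4*h - 5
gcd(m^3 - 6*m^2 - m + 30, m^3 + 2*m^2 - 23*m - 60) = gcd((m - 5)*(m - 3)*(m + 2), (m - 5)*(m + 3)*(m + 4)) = m - 5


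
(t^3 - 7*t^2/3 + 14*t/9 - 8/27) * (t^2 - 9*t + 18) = t^5 - 34*t^4/3 + 365*t^3/9 - 1520*t^2/27 + 92*t/3 - 16/3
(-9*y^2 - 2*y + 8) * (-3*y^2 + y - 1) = 27*y^4 - 3*y^3 - 17*y^2 + 10*y - 8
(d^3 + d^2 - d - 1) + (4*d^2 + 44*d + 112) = d^3 + 5*d^2 + 43*d + 111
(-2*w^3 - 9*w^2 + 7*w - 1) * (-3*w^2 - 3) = 6*w^5 + 27*w^4 - 15*w^3 + 30*w^2 - 21*w + 3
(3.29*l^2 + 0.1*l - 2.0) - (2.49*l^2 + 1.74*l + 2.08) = 0.8*l^2 - 1.64*l - 4.08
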